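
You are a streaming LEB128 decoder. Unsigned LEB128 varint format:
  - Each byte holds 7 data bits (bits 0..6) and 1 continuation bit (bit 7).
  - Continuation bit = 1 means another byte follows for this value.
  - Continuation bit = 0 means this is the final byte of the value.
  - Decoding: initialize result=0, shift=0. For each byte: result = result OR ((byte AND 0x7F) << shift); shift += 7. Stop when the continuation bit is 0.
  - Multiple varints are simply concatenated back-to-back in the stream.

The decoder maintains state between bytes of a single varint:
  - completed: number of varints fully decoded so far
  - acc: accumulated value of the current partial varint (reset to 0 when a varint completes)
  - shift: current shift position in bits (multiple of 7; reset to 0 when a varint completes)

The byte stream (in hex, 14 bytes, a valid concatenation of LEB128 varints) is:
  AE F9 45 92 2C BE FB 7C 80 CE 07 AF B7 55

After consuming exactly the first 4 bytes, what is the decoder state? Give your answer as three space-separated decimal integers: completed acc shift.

byte[0]=0xAE cont=1 payload=0x2E: acc |= 46<<0 -> completed=0 acc=46 shift=7
byte[1]=0xF9 cont=1 payload=0x79: acc |= 121<<7 -> completed=0 acc=15534 shift=14
byte[2]=0x45 cont=0 payload=0x45: varint #1 complete (value=1146030); reset -> completed=1 acc=0 shift=0
byte[3]=0x92 cont=1 payload=0x12: acc |= 18<<0 -> completed=1 acc=18 shift=7

Answer: 1 18 7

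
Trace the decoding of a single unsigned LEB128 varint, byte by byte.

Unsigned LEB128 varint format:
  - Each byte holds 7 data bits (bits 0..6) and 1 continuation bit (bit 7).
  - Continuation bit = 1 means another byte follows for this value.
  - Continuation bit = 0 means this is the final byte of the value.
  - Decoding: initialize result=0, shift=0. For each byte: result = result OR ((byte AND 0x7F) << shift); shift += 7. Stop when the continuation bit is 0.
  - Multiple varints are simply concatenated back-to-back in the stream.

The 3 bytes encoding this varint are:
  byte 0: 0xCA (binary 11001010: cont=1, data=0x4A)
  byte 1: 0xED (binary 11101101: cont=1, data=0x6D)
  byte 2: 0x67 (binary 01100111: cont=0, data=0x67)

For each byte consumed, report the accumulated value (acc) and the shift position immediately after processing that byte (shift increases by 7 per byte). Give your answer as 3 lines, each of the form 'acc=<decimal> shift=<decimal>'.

Answer: acc=74 shift=7
acc=14026 shift=14
acc=1701578 shift=21

Derivation:
byte 0=0xCA: payload=0x4A=74, contrib = 74<<0 = 74; acc -> 74, shift -> 7
byte 1=0xED: payload=0x6D=109, contrib = 109<<7 = 13952; acc -> 14026, shift -> 14
byte 2=0x67: payload=0x67=103, contrib = 103<<14 = 1687552; acc -> 1701578, shift -> 21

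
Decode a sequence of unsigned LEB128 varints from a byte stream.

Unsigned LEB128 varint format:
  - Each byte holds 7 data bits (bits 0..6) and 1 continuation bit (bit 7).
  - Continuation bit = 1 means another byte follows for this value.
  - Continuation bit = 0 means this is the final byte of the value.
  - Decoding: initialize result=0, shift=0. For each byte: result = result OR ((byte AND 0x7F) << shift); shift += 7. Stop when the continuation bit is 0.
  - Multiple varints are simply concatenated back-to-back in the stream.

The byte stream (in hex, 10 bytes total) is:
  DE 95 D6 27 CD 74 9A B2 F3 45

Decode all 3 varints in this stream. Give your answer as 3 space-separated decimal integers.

Answer: 83200734 14925 146594074

Derivation:
  byte[0]=0xDE cont=1 payload=0x5E=94: acc |= 94<<0 -> acc=94 shift=7
  byte[1]=0x95 cont=1 payload=0x15=21: acc |= 21<<7 -> acc=2782 shift=14
  byte[2]=0xD6 cont=1 payload=0x56=86: acc |= 86<<14 -> acc=1411806 shift=21
  byte[3]=0x27 cont=0 payload=0x27=39: acc |= 39<<21 -> acc=83200734 shift=28 [end]
Varint 1: bytes[0:4] = DE 95 D6 27 -> value 83200734 (4 byte(s))
  byte[4]=0xCD cont=1 payload=0x4D=77: acc |= 77<<0 -> acc=77 shift=7
  byte[5]=0x74 cont=0 payload=0x74=116: acc |= 116<<7 -> acc=14925 shift=14 [end]
Varint 2: bytes[4:6] = CD 74 -> value 14925 (2 byte(s))
  byte[6]=0x9A cont=1 payload=0x1A=26: acc |= 26<<0 -> acc=26 shift=7
  byte[7]=0xB2 cont=1 payload=0x32=50: acc |= 50<<7 -> acc=6426 shift=14
  byte[8]=0xF3 cont=1 payload=0x73=115: acc |= 115<<14 -> acc=1890586 shift=21
  byte[9]=0x45 cont=0 payload=0x45=69: acc |= 69<<21 -> acc=146594074 shift=28 [end]
Varint 3: bytes[6:10] = 9A B2 F3 45 -> value 146594074 (4 byte(s))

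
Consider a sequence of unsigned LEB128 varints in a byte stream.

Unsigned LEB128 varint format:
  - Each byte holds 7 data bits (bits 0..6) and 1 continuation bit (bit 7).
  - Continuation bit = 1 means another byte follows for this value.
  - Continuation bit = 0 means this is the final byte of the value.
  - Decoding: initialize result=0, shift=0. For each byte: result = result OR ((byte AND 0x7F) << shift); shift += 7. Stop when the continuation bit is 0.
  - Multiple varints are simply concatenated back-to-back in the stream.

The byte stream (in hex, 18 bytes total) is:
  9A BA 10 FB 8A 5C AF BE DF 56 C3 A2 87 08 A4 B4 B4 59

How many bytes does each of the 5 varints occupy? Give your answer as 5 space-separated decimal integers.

Answer: 3 3 4 4 4

Derivation:
  byte[0]=0x9A cont=1 payload=0x1A=26: acc |= 26<<0 -> acc=26 shift=7
  byte[1]=0xBA cont=1 payload=0x3A=58: acc |= 58<<7 -> acc=7450 shift=14
  byte[2]=0x10 cont=0 payload=0x10=16: acc |= 16<<14 -> acc=269594 shift=21 [end]
Varint 1: bytes[0:3] = 9A BA 10 -> value 269594 (3 byte(s))
  byte[3]=0xFB cont=1 payload=0x7B=123: acc |= 123<<0 -> acc=123 shift=7
  byte[4]=0x8A cont=1 payload=0x0A=10: acc |= 10<<7 -> acc=1403 shift=14
  byte[5]=0x5C cont=0 payload=0x5C=92: acc |= 92<<14 -> acc=1508731 shift=21 [end]
Varint 2: bytes[3:6] = FB 8A 5C -> value 1508731 (3 byte(s))
  byte[6]=0xAF cont=1 payload=0x2F=47: acc |= 47<<0 -> acc=47 shift=7
  byte[7]=0xBE cont=1 payload=0x3E=62: acc |= 62<<7 -> acc=7983 shift=14
  byte[8]=0xDF cont=1 payload=0x5F=95: acc |= 95<<14 -> acc=1564463 shift=21
  byte[9]=0x56 cont=0 payload=0x56=86: acc |= 86<<21 -> acc=181919535 shift=28 [end]
Varint 3: bytes[6:10] = AF BE DF 56 -> value 181919535 (4 byte(s))
  byte[10]=0xC3 cont=1 payload=0x43=67: acc |= 67<<0 -> acc=67 shift=7
  byte[11]=0xA2 cont=1 payload=0x22=34: acc |= 34<<7 -> acc=4419 shift=14
  byte[12]=0x87 cont=1 payload=0x07=7: acc |= 7<<14 -> acc=119107 shift=21
  byte[13]=0x08 cont=0 payload=0x08=8: acc |= 8<<21 -> acc=16896323 shift=28 [end]
Varint 4: bytes[10:14] = C3 A2 87 08 -> value 16896323 (4 byte(s))
  byte[14]=0xA4 cont=1 payload=0x24=36: acc |= 36<<0 -> acc=36 shift=7
  byte[15]=0xB4 cont=1 payload=0x34=52: acc |= 52<<7 -> acc=6692 shift=14
  byte[16]=0xB4 cont=1 payload=0x34=52: acc |= 52<<14 -> acc=858660 shift=21
  byte[17]=0x59 cont=0 payload=0x59=89: acc |= 89<<21 -> acc=187505188 shift=28 [end]
Varint 5: bytes[14:18] = A4 B4 B4 59 -> value 187505188 (4 byte(s))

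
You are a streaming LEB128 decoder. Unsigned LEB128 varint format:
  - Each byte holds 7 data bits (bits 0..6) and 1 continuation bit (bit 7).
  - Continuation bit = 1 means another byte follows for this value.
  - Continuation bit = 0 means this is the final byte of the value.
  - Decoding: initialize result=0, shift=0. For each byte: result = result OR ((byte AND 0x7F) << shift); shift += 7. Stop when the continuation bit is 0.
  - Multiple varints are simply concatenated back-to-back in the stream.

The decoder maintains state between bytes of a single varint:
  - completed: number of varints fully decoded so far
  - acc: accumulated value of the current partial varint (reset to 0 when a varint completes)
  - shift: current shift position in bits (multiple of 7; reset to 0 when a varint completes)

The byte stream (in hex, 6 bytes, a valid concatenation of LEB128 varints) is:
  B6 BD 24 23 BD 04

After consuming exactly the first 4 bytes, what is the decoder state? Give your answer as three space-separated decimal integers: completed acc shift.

byte[0]=0xB6 cont=1 payload=0x36: acc |= 54<<0 -> completed=0 acc=54 shift=7
byte[1]=0xBD cont=1 payload=0x3D: acc |= 61<<7 -> completed=0 acc=7862 shift=14
byte[2]=0x24 cont=0 payload=0x24: varint #1 complete (value=597686); reset -> completed=1 acc=0 shift=0
byte[3]=0x23 cont=0 payload=0x23: varint #2 complete (value=35); reset -> completed=2 acc=0 shift=0

Answer: 2 0 0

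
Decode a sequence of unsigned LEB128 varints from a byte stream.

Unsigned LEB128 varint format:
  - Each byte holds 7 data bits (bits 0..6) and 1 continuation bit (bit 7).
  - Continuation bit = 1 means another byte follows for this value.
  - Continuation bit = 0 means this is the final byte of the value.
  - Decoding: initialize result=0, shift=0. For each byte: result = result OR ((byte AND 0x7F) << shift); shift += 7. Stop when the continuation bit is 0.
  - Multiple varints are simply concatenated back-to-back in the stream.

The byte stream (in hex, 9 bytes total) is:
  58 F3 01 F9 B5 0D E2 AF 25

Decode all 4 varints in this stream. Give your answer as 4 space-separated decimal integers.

Answer: 88 243 219897 612322

Derivation:
  byte[0]=0x58 cont=0 payload=0x58=88: acc |= 88<<0 -> acc=88 shift=7 [end]
Varint 1: bytes[0:1] = 58 -> value 88 (1 byte(s))
  byte[1]=0xF3 cont=1 payload=0x73=115: acc |= 115<<0 -> acc=115 shift=7
  byte[2]=0x01 cont=0 payload=0x01=1: acc |= 1<<7 -> acc=243 shift=14 [end]
Varint 2: bytes[1:3] = F3 01 -> value 243 (2 byte(s))
  byte[3]=0xF9 cont=1 payload=0x79=121: acc |= 121<<0 -> acc=121 shift=7
  byte[4]=0xB5 cont=1 payload=0x35=53: acc |= 53<<7 -> acc=6905 shift=14
  byte[5]=0x0D cont=0 payload=0x0D=13: acc |= 13<<14 -> acc=219897 shift=21 [end]
Varint 3: bytes[3:6] = F9 B5 0D -> value 219897 (3 byte(s))
  byte[6]=0xE2 cont=1 payload=0x62=98: acc |= 98<<0 -> acc=98 shift=7
  byte[7]=0xAF cont=1 payload=0x2F=47: acc |= 47<<7 -> acc=6114 shift=14
  byte[8]=0x25 cont=0 payload=0x25=37: acc |= 37<<14 -> acc=612322 shift=21 [end]
Varint 4: bytes[6:9] = E2 AF 25 -> value 612322 (3 byte(s))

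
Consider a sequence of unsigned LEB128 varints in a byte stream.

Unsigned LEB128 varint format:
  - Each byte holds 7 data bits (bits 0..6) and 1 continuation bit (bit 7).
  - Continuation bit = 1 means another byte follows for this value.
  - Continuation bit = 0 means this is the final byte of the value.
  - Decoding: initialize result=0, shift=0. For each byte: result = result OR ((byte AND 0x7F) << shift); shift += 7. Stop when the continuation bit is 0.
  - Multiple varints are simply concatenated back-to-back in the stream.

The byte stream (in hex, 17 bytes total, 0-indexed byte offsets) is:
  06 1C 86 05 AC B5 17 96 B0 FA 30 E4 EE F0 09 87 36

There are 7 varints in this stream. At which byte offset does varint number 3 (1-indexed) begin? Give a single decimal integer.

Answer: 2

Derivation:
  byte[0]=0x06 cont=0 payload=0x06=6: acc |= 6<<0 -> acc=6 shift=7 [end]
Varint 1: bytes[0:1] = 06 -> value 6 (1 byte(s))
  byte[1]=0x1C cont=0 payload=0x1C=28: acc |= 28<<0 -> acc=28 shift=7 [end]
Varint 2: bytes[1:2] = 1C -> value 28 (1 byte(s))
  byte[2]=0x86 cont=1 payload=0x06=6: acc |= 6<<0 -> acc=6 shift=7
  byte[3]=0x05 cont=0 payload=0x05=5: acc |= 5<<7 -> acc=646 shift=14 [end]
Varint 3: bytes[2:4] = 86 05 -> value 646 (2 byte(s))
  byte[4]=0xAC cont=1 payload=0x2C=44: acc |= 44<<0 -> acc=44 shift=7
  byte[5]=0xB5 cont=1 payload=0x35=53: acc |= 53<<7 -> acc=6828 shift=14
  byte[6]=0x17 cont=0 payload=0x17=23: acc |= 23<<14 -> acc=383660 shift=21 [end]
Varint 4: bytes[4:7] = AC B5 17 -> value 383660 (3 byte(s))
  byte[7]=0x96 cont=1 payload=0x16=22: acc |= 22<<0 -> acc=22 shift=7
  byte[8]=0xB0 cont=1 payload=0x30=48: acc |= 48<<7 -> acc=6166 shift=14
  byte[9]=0xFA cont=1 payload=0x7A=122: acc |= 122<<14 -> acc=2005014 shift=21
  byte[10]=0x30 cont=0 payload=0x30=48: acc |= 48<<21 -> acc=102668310 shift=28 [end]
Varint 5: bytes[7:11] = 96 B0 FA 30 -> value 102668310 (4 byte(s))
  byte[11]=0xE4 cont=1 payload=0x64=100: acc |= 100<<0 -> acc=100 shift=7
  byte[12]=0xEE cont=1 payload=0x6E=110: acc |= 110<<7 -> acc=14180 shift=14
  byte[13]=0xF0 cont=1 payload=0x70=112: acc |= 112<<14 -> acc=1849188 shift=21
  byte[14]=0x09 cont=0 payload=0x09=9: acc |= 9<<21 -> acc=20723556 shift=28 [end]
Varint 6: bytes[11:15] = E4 EE F0 09 -> value 20723556 (4 byte(s))
  byte[15]=0x87 cont=1 payload=0x07=7: acc |= 7<<0 -> acc=7 shift=7
  byte[16]=0x36 cont=0 payload=0x36=54: acc |= 54<<7 -> acc=6919 shift=14 [end]
Varint 7: bytes[15:17] = 87 36 -> value 6919 (2 byte(s))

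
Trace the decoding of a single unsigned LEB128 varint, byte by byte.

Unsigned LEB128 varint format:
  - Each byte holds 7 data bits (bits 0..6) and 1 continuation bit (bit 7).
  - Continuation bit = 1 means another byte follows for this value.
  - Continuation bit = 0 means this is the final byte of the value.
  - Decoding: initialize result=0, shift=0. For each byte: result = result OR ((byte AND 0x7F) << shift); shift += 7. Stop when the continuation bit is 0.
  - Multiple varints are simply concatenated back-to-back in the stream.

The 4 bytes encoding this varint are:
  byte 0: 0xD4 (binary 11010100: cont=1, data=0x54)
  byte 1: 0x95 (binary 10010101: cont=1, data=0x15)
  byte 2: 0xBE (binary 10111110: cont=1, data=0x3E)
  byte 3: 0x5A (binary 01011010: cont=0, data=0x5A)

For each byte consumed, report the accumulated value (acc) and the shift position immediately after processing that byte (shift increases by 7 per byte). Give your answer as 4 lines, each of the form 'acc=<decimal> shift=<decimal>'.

Answer: acc=84 shift=7
acc=2772 shift=14
acc=1018580 shift=21
acc=189762260 shift=28

Derivation:
byte 0=0xD4: payload=0x54=84, contrib = 84<<0 = 84; acc -> 84, shift -> 7
byte 1=0x95: payload=0x15=21, contrib = 21<<7 = 2688; acc -> 2772, shift -> 14
byte 2=0xBE: payload=0x3E=62, contrib = 62<<14 = 1015808; acc -> 1018580, shift -> 21
byte 3=0x5A: payload=0x5A=90, contrib = 90<<21 = 188743680; acc -> 189762260, shift -> 28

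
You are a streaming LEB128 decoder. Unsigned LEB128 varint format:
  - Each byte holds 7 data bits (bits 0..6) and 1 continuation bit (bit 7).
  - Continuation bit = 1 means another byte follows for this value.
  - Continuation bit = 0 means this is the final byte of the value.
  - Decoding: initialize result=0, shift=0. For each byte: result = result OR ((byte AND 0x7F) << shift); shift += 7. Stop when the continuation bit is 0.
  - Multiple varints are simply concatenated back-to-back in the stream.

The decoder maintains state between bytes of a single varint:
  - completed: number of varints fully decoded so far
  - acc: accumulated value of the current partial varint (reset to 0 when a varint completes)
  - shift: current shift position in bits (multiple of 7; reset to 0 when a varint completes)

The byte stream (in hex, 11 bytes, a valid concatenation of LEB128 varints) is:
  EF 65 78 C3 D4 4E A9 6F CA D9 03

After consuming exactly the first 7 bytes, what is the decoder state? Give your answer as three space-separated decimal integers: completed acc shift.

byte[0]=0xEF cont=1 payload=0x6F: acc |= 111<<0 -> completed=0 acc=111 shift=7
byte[1]=0x65 cont=0 payload=0x65: varint #1 complete (value=13039); reset -> completed=1 acc=0 shift=0
byte[2]=0x78 cont=0 payload=0x78: varint #2 complete (value=120); reset -> completed=2 acc=0 shift=0
byte[3]=0xC3 cont=1 payload=0x43: acc |= 67<<0 -> completed=2 acc=67 shift=7
byte[4]=0xD4 cont=1 payload=0x54: acc |= 84<<7 -> completed=2 acc=10819 shift=14
byte[5]=0x4E cont=0 payload=0x4E: varint #3 complete (value=1288771); reset -> completed=3 acc=0 shift=0
byte[6]=0xA9 cont=1 payload=0x29: acc |= 41<<0 -> completed=3 acc=41 shift=7

Answer: 3 41 7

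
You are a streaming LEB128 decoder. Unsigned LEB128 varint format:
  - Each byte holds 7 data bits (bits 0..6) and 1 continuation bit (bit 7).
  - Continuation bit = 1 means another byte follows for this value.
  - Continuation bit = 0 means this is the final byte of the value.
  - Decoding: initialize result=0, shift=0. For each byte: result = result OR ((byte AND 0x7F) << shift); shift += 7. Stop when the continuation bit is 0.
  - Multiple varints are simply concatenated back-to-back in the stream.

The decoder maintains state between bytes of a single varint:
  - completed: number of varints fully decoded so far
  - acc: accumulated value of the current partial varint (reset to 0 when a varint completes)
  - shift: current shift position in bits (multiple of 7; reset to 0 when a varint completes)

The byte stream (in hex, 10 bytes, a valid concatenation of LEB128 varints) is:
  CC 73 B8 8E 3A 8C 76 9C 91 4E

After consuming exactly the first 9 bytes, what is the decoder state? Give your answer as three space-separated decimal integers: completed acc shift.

byte[0]=0xCC cont=1 payload=0x4C: acc |= 76<<0 -> completed=0 acc=76 shift=7
byte[1]=0x73 cont=0 payload=0x73: varint #1 complete (value=14796); reset -> completed=1 acc=0 shift=0
byte[2]=0xB8 cont=1 payload=0x38: acc |= 56<<0 -> completed=1 acc=56 shift=7
byte[3]=0x8E cont=1 payload=0x0E: acc |= 14<<7 -> completed=1 acc=1848 shift=14
byte[4]=0x3A cont=0 payload=0x3A: varint #2 complete (value=952120); reset -> completed=2 acc=0 shift=0
byte[5]=0x8C cont=1 payload=0x0C: acc |= 12<<0 -> completed=2 acc=12 shift=7
byte[6]=0x76 cont=0 payload=0x76: varint #3 complete (value=15116); reset -> completed=3 acc=0 shift=0
byte[7]=0x9C cont=1 payload=0x1C: acc |= 28<<0 -> completed=3 acc=28 shift=7
byte[8]=0x91 cont=1 payload=0x11: acc |= 17<<7 -> completed=3 acc=2204 shift=14

Answer: 3 2204 14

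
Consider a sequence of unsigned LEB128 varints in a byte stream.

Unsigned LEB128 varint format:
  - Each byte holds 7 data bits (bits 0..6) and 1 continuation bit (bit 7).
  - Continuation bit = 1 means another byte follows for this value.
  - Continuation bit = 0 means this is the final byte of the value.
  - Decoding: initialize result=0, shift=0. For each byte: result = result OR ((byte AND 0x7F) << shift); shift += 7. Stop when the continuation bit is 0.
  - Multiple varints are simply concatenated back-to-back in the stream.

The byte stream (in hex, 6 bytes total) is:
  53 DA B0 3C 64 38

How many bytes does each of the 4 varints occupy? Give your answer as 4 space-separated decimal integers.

  byte[0]=0x53 cont=0 payload=0x53=83: acc |= 83<<0 -> acc=83 shift=7 [end]
Varint 1: bytes[0:1] = 53 -> value 83 (1 byte(s))
  byte[1]=0xDA cont=1 payload=0x5A=90: acc |= 90<<0 -> acc=90 shift=7
  byte[2]=0xB0 cont=1 payload=0x30=48: acc |= 48<<7 -> acc=6234 shift=14
  byte[3]=0x3C cont=0 payload=0x3C=60: acc |= 60<<14 -> acc=989274 shift=21 [end]
Varint 2: bytes[1:4] = DA B0 3C -> value 989274 (3 byte(s))
  byte[4]=0x64 cont=0 payload=0x64=100: acc |= 100<<0 -> acc=100 shift=7 [end]
Varint 3: bytes[4:5] = 64 -> value 100 (1 byte(s))
  byte[5]=0x38 cont=0 payload=0x38=56: acc |= 56<<0 -> acc=56 shift=7 [end]
Varint 4: bytes[5:6] = 38 -> value 56 (1 byte(s))

Answer: 1 3 1 1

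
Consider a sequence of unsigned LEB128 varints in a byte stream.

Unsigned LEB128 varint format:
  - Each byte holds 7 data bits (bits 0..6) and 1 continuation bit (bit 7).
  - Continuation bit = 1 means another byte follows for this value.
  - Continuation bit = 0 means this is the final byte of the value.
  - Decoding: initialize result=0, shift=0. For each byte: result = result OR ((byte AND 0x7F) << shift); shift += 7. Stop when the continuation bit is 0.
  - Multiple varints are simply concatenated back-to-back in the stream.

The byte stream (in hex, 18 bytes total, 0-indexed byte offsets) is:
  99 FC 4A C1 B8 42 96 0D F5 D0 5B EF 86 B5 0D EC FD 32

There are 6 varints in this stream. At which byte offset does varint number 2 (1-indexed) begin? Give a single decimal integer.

  byte[0]=0x99 cont=1 payload=0x19=25: acc |= 25<<0 -> acc=25 shift=7
  byte[1]=0xFC cont=1 payload=0x7C=124: acc |= 124<<7 -> acc=15897 shift=14
  byte[2]=0x4A cont=0 payload=0x4A=74: acc |= 74<<14 -> acc=1228313 shift=21 [end]
Varint 1: bytes[0:3] = 99 FC 4A -> value 1228313 (3 byte(s))
  byte[3]=0xC1 cont=1 payload=0x41=65: acc |= 65<<0 -> acc=65 shift=7
  byte[4]=0xB8 cont=1 payload=0x38=56: acc |= 56<<7 -> acc=7233 shift=14
  byte[5]=0x42 cont=0 payload=0x42=66: acc |= 66<<14 -> acc=1088577 shift=21 [end]
Varint 2: bytes[3:6] = C1 B8 42 -> value 1088577 (3 byte(s))
  byte[6]=0x96 cont=1 payload=0x16=22: acc |= 22<<0 -> acc=22 shift=7
  byte[7]=0x0D cont=0 payload=0x0D=13: acc |= 13<<7 -> acc=1686 shift=14 [end]
Varint 3: bytes[6:8] = 96 0D -> value 1686 (2 byte(s))
  byte[8]=0xF5 cont=1 payload=0x75=117: acc |= 117<<0 -> acc=117 shift=7
  byte[9]=0xD0 cont=1 payload=0x50=80: acc |= 80<<7 -> acc=10357 shift=14
  byte[10]=0x5B cont=0 payload=0x5B=91: acc |= 91<<14 -> acc=1501301 shift=21 [end]
Varint 4: bytes[8:11] = F5 D0 5B -> value 1501301 (3 byte(s))
  byte[11]=0xEF cont=1 payload=0x6F=111: acc |= 111<<0 -> acc=111 shift=7
  byte[12]=0x86 cont=1 payload=0x06=6: acc |= 6<<7 -> acc=879 shift=14
  byte[13]=0xB5 cont=1 payload=0x35=53: acc |= 53<<14 -> acc=869231 shift=21
  byte[14]=0x0D cont=0 payload=0x0D=13: acc |= 13<<21 -> acc=28132207 shift=28 [end]
Varint 5: bytes[11:15] = EF 86 B5 0D -> value 28132207 (4 byte(s))
  byte[15]=0xEC cont=1 payload=0x6C=108: acc |= 108<<0 -> acc=108 shift=7
  byte[16]=0xFD cont=1 payload=0x7D=125: acc |= 125<<7 -> acc=16108 shift=14
  byte[17]=0x32 cont=0 payload=0x32=50: acc |= 50<<14 -> acc=835308 shift=21 [end]
Varint 6: bytes[15:18] = EC FD 32 -> value 835308 (3 byte(s))

Answer: 3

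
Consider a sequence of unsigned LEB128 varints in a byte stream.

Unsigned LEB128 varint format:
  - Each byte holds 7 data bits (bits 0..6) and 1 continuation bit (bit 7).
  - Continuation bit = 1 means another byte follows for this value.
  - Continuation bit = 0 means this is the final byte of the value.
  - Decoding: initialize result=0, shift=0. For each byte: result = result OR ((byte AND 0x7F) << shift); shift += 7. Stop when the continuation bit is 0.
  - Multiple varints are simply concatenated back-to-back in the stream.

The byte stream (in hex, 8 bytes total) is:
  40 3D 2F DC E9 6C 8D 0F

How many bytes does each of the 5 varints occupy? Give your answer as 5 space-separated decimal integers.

Answer: 1 1 1 3 2

Derivation:
  byte[0]=0x40 cont=0 payload=0x40=64: acc |= 64<<0 -> acc=64 shift=7 [end]
Varint 1: bytes[0:1] = 40 -> value 64 (1 byte(s))
  byte[1]=0x3D cont=0 payload=0x3D=61: acc |= 61<<0 -> acc=61 shift=7 [end]
Varint 2: bytes[1:2] = 3D -> value 61 (1 byte(s))
  byte[2]=0x2F cont=0 payload=0x2F=47: acc |= 47<<0 -> acc=47 shift=7 [end]
Varint 3: bytes[2:3] = 2F -> value 47 (1 byte(s))
  byte[3]=0xDC cont=1 payload=0x5C=92: acc |= 92<<0 -> acc=92 shift=7
  byte[4]=0xE9 cont=1 payload=0x69=105: acc |= 105<<7 -> acc=13532 shift=14
  byte[5]=0x6C cont=0 payload=0x6C=108: acc |= 108<<14 -> acc=1783004 shift=21 [end]
Varint 4: bytes[3:6] = DC E9 6C -> value 1783004 (3 byte(s))
  byte[6]=0x8D cont=1 payload=0x0D=13: acc |= 13<<0 -> acc=13 shift=7
  byte[7]=0x0F cont=0 payload=0x0F=15: acc |= 15<<7 -> acc=1933 shift=14 [end]
Varint 5: bytes[6:8] = 8D 0F -> value 1933 (2 byte(s))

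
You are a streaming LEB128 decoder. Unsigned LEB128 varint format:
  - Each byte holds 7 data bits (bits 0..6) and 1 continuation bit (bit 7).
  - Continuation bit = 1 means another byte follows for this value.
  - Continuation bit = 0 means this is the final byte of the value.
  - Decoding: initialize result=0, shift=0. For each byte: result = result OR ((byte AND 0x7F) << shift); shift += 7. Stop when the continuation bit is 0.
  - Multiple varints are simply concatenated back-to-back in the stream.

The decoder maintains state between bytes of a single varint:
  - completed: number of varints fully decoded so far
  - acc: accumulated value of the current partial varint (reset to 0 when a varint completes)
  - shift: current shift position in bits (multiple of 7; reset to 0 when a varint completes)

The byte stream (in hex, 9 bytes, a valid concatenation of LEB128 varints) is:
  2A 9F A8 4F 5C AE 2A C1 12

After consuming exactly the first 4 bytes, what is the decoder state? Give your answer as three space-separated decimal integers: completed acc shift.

Answer: 2 0 0

Derivation:
byte[0]=0x2A cont=0 payload=0x2A: varint #1 complete (value=42); reset -> completed=1 acc=0 shift=0
byte[1]=0x9F cont=1 payload=0x1F: acc |= 31<<0 -> completed=1 acc=31 shift=7
byte[2]=0xA8 cont=1 payload=0x28: acc |= 40<<7 -> completed=1 acc=5151 shift=14
byte[3]=0x4F cont=0 payload=0x4F: varint #2 complete (value=1299487); reset -> completed=2 acc=0 shift=0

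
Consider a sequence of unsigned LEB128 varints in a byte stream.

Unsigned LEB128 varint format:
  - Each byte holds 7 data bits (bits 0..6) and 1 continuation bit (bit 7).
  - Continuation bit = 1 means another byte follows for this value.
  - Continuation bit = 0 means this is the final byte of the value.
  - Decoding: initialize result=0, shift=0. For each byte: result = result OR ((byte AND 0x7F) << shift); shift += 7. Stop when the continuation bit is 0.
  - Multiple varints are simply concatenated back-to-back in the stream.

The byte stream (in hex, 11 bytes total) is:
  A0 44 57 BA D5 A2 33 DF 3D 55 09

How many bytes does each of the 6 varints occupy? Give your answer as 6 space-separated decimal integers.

Answer: 2 1 4 2 1 1

Derivation:
  byte[0]=0xA0 cont=1 payload=0x20=32: acc |= 32<<0 -> acc=32 shift=7
  byte[1]=0x44 cont=0 payload=0x44=68: acc |= 68<<7 -> acc=8736 shift=14 [end]
Varint 1: bytes[0:2] = A0 44 -> value 8736 (2 byte(s))
  byte[2]=0x57 cont=0 payload=0x57=87: acc |= 87<<0 -> acc=87 shift=7 [end]
Varint 2: bytes[2:3] = 57 -> value 87 (1 byte(s))
  byte[3]=0xBA cont=1 payload=0x3A=58: acc |= 58<<0 -> acc=58 shift=7
  byte[4]=0xD5 cont=1 payload=0x55=85: acc |= 85<<7 -> acc=10938 shift=14
  byte[5]=0xA2 cont=1 payload=0x22=34: acc |= 34<<14 -> acc=567994 shift=21
  byte[6]=0x33 cont=0 payload=0x33=51: acc |= 51<<21 -> acc=107522746 shift=28 [end]
Varint 3: bytes[3:7] = BA D5 A2 33 -> value 107522746 (4 byte(s))
  byte[7]=0xDF cont=1 payload=0x5F=95: acc |= 95<<0 -> acc=95 shift=7
  byte[8]=0x3D cont=0 payload=0x3D=61: acc |= 61<<7 -> acc=7903 shift=14 [end]
Varint 4: bytes[7:9] = DF 3D -> value 7903 (2 byte(s))
  byte[9]=0x55 cont=0 payload=0x55=85: acc |= 85<<0 -> acc=85 shift=7 [end]
Varint 5: bytes[9:10] = 55 -> value 85 (1 byte(s))
  byte[10]=0x09 cont=0 payload=0x09=9: acc |= 9<<0 -> acc=9 shift=7 [end]
Varint 6: bytes[10:11] = 09 -> value 9 (1 byte(s))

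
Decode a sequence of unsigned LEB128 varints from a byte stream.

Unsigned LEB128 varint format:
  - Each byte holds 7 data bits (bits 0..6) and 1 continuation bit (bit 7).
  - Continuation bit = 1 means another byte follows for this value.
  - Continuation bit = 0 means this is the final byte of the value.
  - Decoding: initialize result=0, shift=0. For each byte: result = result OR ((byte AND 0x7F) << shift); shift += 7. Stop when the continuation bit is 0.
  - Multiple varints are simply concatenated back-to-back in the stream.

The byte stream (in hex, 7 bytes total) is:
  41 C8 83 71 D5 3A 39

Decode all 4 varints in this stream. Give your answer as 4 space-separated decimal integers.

  byte[0]=0x41 cont=0 payload=0x41=65: acc |= 65<<0 -> acc=65 shift=7 [end]
Varint 1: bytes[0:1] = 41 -> value 65 (1 byte(s))
  byte[1]=0xC8 cont=1 payload=0x48=72: acc |= 72<<0 -> acc=72 shift=7
  byte[2]=0x83 cont=1 payload=0x03=3: acc |= 3<<7 -> acc=456 shift=14
  byte[3]=0x71 cont=0 payload=0x71=113: acc |= 113<<14 -> acc=1851848 shift=21 [end]
Varint 2: bytes[1:4] = C8 83 71 -> value 1851848 (3 byte(s))
  byte[4]=0xD5 cont=1 payload=0x55=85: acc |= 85<<0 -> acc=85 shift=7
  byte[5]=0x3A cont=0 payload=0x3A=58: acc |= 58<<7 -> acc=7509 shift=14 [end]
Varint 3: bytes[4:6] = D5 3A -> value 7509 (2 byte(s))
  byte[6]=0x39 cont=0 payload=0x39=57: acc |= 57<<0 -> acc=57 shift=7 [end]
Varint 4: bytes[6:7] = 39 -> value 57 (1 byte(s))

Answer: 65 1851848 7509 57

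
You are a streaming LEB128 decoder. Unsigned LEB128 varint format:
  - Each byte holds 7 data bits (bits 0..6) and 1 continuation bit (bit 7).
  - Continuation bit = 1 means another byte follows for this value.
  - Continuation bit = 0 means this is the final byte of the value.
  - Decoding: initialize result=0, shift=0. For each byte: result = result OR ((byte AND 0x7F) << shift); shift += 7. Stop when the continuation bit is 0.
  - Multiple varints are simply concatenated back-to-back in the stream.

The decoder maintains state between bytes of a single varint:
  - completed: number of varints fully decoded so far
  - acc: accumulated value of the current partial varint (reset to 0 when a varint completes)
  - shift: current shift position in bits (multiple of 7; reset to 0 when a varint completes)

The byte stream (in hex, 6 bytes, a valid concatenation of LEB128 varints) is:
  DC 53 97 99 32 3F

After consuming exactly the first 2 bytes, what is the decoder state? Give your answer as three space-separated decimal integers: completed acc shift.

Answer: 1 0 0

Derivation:
byte[0]=0xDC cont=1 payload=0x5C: acc |= 92<<0 -> completed=0 acc=92 shift=7
byte[1]=0x53 cont=0 payload=0x53: varint #1 complete (value=10716); reset -> completed=1 acc=0 shift=0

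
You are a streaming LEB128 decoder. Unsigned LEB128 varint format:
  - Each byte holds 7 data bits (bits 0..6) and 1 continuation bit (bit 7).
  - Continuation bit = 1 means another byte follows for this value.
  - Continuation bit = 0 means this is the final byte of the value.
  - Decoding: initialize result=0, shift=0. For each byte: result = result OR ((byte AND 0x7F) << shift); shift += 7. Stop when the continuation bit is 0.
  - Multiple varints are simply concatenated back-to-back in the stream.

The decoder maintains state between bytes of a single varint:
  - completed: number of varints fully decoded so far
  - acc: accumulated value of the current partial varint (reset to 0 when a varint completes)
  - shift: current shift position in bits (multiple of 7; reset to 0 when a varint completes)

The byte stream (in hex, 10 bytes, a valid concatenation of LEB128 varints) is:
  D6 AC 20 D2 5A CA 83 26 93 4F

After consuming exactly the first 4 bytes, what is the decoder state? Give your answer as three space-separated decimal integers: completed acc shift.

Answer: 1 82 7

Derivation:
byte[0]=0xD6 cont=1 payload=0x56: acc |= 86<<0 -> completed=0 acc=86 shift=7
byte[1]=0xAC cont=1 payload=0x2C: acc |= 44<<7 -> completed=0 acc=5718 shift=14
byte[2]=0x20 cont=0 payload=0x20: varint #1 complete (value=530006); reset -> completed=1 acc=0 shift=0
byte[3]=0xD2 cont=1 payload=0x52: acc |= 82<<0 -> completed=1 acc=82 shift=7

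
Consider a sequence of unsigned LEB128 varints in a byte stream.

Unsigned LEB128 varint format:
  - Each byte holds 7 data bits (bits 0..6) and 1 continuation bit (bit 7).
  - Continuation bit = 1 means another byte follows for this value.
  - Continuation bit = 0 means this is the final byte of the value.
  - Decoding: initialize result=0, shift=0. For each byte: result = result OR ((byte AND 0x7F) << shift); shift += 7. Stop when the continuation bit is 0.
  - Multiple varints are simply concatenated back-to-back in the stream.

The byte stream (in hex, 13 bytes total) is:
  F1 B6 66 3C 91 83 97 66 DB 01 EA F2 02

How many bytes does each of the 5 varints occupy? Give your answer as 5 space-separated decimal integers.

Answer: 3 1 4 2 3

Derivation:
  byte[0]=0xF1 cont=1 payload=0x71=113: acc |= 113<<0 -> acc=113 shift=7
  byte[1]=0xB6 cont=1 payload=0x36=54: acc |= 54<<7 -> acc=7025 shift=14
  byte[2]=0x66 cont=0 payload=0x66=102: acc |= 102<<14 -> acc=1678193 shift=21 [end]
Varint 1: bytes[0:3] = F1 B6 66 -> value 1678193 (3 byte(s))
  byte[3]=0x3C cont=0 payload=0x3C=60: acc |= 60<<0 -> acc=60 shift=7 [end]
Varint 2: bytes[3:4] = 3C -> value 60 (1 byte(s))
  byte[4]=0x91 cont=1 payload=0x11=17: acc |= 17<<0 -> acc=17 shift=7
  byte[5]=0x83 cont=1 payload=0x03=3: acc |= 3<<7 -> acc=401 shift=14
  byte[6]=0x97 cont=1 payload=0x17=23: acc |= 23<<14 -> acc=377233 shift=21
  byte[7]=0x66 cont=0 payload=0x66=102: acc |= 102<<21 -> acc=214286737 shift=28 [end]
Varint 3: bytes[4:8] = 91 83 97 66 -> value 214286737 (4 byte(s))
  byte[8]=0xDB cont=1 payload=0x5B=91: acc |= 91<<0 -> acc=91 shift=7
  byte[9]=0x01 cont=0 payload=0x01=1: acc |= 1<<7 -> acc=219 shift=14 [end]
Varint 4: bytes[8:10] = DB 01 -> value 219 (2 byte(s))
  byte[10]=0xEA cont=1 payload=0x6A=106: acc |= 106<<0 -> acc=106 shift=7
  byte[11]=0xF2 cont=1 payload=0x72=114: acc |= 114<<7 -> acc=14698 shift=14
  byte[12]=0x02 cont=0 payload=0x02=2: acc |= 2<<14 -> acc=47466 shift=21 [end]
Varint 5: bytes[10:13] = EA F2 02 -> value 47466 (3 byte(s))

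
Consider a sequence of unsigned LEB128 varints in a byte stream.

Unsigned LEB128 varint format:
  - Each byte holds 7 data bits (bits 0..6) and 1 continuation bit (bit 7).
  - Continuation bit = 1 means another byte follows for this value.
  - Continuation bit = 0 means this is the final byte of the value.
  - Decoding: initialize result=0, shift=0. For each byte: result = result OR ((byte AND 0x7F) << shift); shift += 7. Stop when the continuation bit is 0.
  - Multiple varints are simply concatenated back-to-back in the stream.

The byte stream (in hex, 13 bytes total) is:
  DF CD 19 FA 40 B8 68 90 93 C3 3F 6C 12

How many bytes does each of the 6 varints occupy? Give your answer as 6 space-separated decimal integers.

Answer: 3 2 2 4 1 1

Derivation:
  byte[0]=0xDF cont=1 payload=0x5F=95: acc |= 95<<0 -> acc=95 shift=7
  byte[1]=0xCD cont=1 payload=0x4D=77: acc |= 77<<7 -> acc=9951 shift=14
  byte[2]=0x19 cont=0 payload=0x19=25: acc |= 25<<14 -> acc=419551 shift=21 [end]
Varint 1: bytes[0:3] = DF CD 19 -> value 419551 (3 byte(s))
  byte[3]=0xFA cont=1 payload=0x7A=122: acc |= 122<<0 -> acc=122 shift=7
  byte[4]=0x40 cont=0 payload=0x40=64: acc |= 64<<7 -> acc=8314 shift=14 [end]
Varint 2: bytes[3:5] = FA 40 -> value 8314 (2 byte(s))
  byte[5]=0xB8 cont=1 payload=0x38=56: acc |= 56<<0 -> acc=56 shift=7
  byte[6]=0x68 cont=0 payload=0x68=104: acc |= 104<<7 -> acc=13368 shift=14 [end]
Varint 3: bytes[5:7] = B8 68 -> value 13368 (2 byte(s))
  byte[7]=0x90 cont=1 payload=0x10=16: acc |= 16<<0 -> acc=16 shift=7
  byte[8]=0x93 cont=1 payload=0x13=19: acc |= 19<<7 -> acc=2448 shift=14
  byte[9]=0xC3 cont=1 payload=0x43=67: acc |= 67<<14 -> acc=1100176 shift=21
  byte[10]=0x3F cont=0 payload=0x3F=63: acc |= 63<<21 -> acc=133220752 shift=28 [end]
Varint 4: bytes[7:11] = 90 93 C3 3F -> value 133220752 (4 byte(s))
  byte[11]=0x6C cont=0 payload=0x6C=108: acc |= 108<<0 -> acc=108 shift=7 [end]
Varint 5: bytes[11:12] = 6C -> value 108 (1 byte(s))
  byte[12]=0x12 cont=0 payload=0x12=18: acc |= 18<<0 -> acc=18 shift=7 [end]
Varint 6: bytes[12:13] = 12 -> value 18 (1 byte(s))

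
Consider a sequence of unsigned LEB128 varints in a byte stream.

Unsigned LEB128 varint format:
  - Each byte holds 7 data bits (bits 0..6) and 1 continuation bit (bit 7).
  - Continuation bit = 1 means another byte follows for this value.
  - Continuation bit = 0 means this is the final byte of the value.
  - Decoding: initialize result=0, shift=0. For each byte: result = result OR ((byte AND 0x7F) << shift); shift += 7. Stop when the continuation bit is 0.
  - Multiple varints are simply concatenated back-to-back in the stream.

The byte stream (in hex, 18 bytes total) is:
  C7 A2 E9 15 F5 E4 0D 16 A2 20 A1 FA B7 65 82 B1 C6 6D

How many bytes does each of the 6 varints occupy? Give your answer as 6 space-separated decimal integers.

Answer: 4 3 1 2 4 4

Derivation:
  byte[0]=0xC7 cont=1 payload=0x47=71: acc |= 71<<0 -> acc=71 shift=7
  byte[1]=0xA2 cont=1 payload=0x22=34: acc |= 34<<7 -> acc=4423 shift=14
  byte[2]=0xE9 cont=1 payload=0x69=105: acc |= 105<<14 -> acc=1724743 shift=21
  byte[3]=0x15 cont=0 payload=0x15=21: acc |= 21<<21 -> acc=45764935 shift=28 [end]
Varint 1: bytes[0:4] = C7 A2 E9 15 -> value 45764935 (4 byte(s))
  byte[4]=0xF5 cont=1 payload=0x75=117: acc |= 117<<0 -> acc=117 shift=7
  byte[5]=0xE4 cont=1 payload=0x64=100: acc |= 100<<7 -> acc=12917 shift=14
  byte[6]=0x0D cont=0 payload=0x0D=13: acc |= 13<<14 -> acc=225909 shift=21 [end]
Varint 2: bytes[4:7] = F5 E4 0D -> value 225909 (3 byte(s))
  byte[7]=0x16 cont=0 payload=0x16=22: acc |= 22<<0 -> acc=22 shift=7 [end]
Varint 3: bytes[7:8] = 16 -> value 22 (1 byte(s))
  byte[8]=0xA2 cont=1 payload=0x22=34: acc |= 34<<0 -> acc=34 shift=7
  byte[9]=0x20 cont=0 payload=0x20=32: acc |= 32<<7 -> acc=4130 shift=14 [end]
Varint 4: bytes[8:10] = A2 20 -> value 4130 (2 byte(s))
  byte[10]=0xA1 cont=1 payload=0x21=33: acc |= 33<<0 -> acc=33 shift=7
  byte[11]=0xFA cont=1 payload=0x7A=122: acc |= 122<<7 -> acc=15649 shift=14
  byte[12]=0xB7 cont=1 payload=0x37=55: acc |= 55<<14 -> acc=916769 shift=21
  byte[13]=0x65 cont=0 payload=0x65=101: acc |= 101<<21 -> acc=212729121 shift=28 [end]
Varint 5: bytes[10:14] = A1 FA B7 65 -> value 212729121 (4 byte(s))
  byte[14]=0x82 cont=1 payload=0x02=2: acc |= 2<<0 -> acc=2 shift=7
  byte[15]=0xB1 cont=1 payload=0x31=49: acc |= 49<<7 -> acc=6274 shift=14
  byte[16]=0xC6 cont=1 payload=0x46=70: acc |= 70<<14 -> acc=1153154 shift=21
  byte[17]=0x6D cont=0 payload=0x6D=109: acc |= 109<<21 -> acc=229742722 shift=28 [end]
Varint 6: bytes[14:18] = 82 B1 C6 6D -> value 229742722 (4 byte(s))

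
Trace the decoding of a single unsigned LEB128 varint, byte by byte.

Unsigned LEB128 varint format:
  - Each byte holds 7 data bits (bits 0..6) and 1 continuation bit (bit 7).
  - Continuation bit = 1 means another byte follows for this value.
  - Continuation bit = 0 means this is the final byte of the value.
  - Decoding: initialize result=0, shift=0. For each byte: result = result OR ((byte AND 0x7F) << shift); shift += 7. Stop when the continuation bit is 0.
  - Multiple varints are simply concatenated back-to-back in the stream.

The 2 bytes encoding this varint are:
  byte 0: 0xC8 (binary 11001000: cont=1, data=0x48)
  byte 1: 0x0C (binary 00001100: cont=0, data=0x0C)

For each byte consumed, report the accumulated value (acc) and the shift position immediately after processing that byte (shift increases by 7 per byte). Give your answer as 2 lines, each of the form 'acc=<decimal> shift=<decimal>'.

byte 0=0xC8: payload=0x48=72, contrib = 72<<0 = 72; acc -> 72, shift -> 7
byte 1=0x0C: payload=0x0C=12, contrib = 12<<7 = 1536; acc -> 1608, shift -> 14

Answer: acc=72 shift=7
acc=1608 shift=14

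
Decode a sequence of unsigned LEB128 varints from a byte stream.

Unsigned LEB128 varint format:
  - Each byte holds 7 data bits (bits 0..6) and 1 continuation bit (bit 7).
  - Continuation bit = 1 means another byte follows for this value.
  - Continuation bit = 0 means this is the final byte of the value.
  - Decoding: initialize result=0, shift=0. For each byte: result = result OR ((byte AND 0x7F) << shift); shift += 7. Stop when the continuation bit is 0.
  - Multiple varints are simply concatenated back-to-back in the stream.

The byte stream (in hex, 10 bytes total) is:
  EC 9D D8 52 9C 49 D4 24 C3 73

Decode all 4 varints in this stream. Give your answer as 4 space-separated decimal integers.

  byte[0]=0xEC cont=1 payload=0x6C=108: acc |= 108<<0 -> acc=108 shift=7
  byte[1]=0x9D cont=1 payload=0x1D=29: acc |= 29<<7 -> acc=3820 shift=14
  byte[2]=0xD8 cont=1 payload=0x58=88: acc |= 88<<14 -> acc=1445612 shift=21
  byte[3]=0x52 cont=0 payload=0x52=82: acc |= 82<<21 -> acc=173412076 shift=28 [end]
Varint 1: bytes[0:4] = EC 9D D8 52 -> value 173412076 (4 byte(s))
  byte[4]=0x9C cont=1 payload=0x1C=28: acc |= 28<<0 -> acc=28 shift=7
  byte[5]=0x49 cont=0 payload=0x49=73: acc |= 73<<7 -> acc=9372 shift=14 [end]
Varint 2: bytes[4:6] = 9C 49 -> value 9372 (2 byte(s))
  byte[6]=0xD4 cont=1 payload=0x54=84: acc |= 84<<0 -> acc=84 shift=7
  byte[7]=0x24 cont=0 payload=0x24=36: acc |= 36<<7 -> acc=4692 shift=14 [end]
Varint 3: bytes[6:8] = D4 24 -> value 4692 (2 byte(s))
  byte[8]=0xC3 cont=1 payload=0x43=67: acc |= 67<<0 -> acc=67 shift=7
  byte[9]=0x73 cont=0 payload=0x73=115: acc |= 115<<7 -> acc=14787 shift=14 [end]
Varint 4: bytes[8:10] = C3 73 -> value 14787 (2 byte(s))

Answer: 173412076 9372 4692 14787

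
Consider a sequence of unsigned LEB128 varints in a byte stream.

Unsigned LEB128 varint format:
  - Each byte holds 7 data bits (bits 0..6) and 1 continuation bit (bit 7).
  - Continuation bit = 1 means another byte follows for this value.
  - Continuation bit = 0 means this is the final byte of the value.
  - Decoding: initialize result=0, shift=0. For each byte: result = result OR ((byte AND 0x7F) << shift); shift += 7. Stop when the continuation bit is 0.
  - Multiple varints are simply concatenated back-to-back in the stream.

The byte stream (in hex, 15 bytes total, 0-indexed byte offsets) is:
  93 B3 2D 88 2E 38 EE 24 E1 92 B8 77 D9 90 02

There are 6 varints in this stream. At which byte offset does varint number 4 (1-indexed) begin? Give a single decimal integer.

Answer: 6

Derivation:
  byte[0]=0x93 cont=1 payload=0x13=19: acc |= 19<<0 -> acc=19 shift=7
  byte[1]=0xB3 cont=1 payload=0x33=51: acc |= 51<<7 -> acc=6547 shift=14
  byte[2]=0x2D cont=0 payload=0x2D=45: acc |= 45<<14 -> acc=743827 shift=21 [end]
Varint 1: bytes[0:3] = 93 B3 2D -> value 743827 (3 byte(s))
  byte[3]=0x88 cont=1 payload=0x08=8: acc |= 8<<0 -> acc=8 shift=7
  byte[4]=0x2E cont=0 payload=0x2E=46: acc |= 46<<7 -> acc=5896 shift=14 [end]
Varint 2: bytes[3:5] = 88 2E -> value 5896 (2 byte(s))
  byte[5]=0x38 cont=0 payload=0x38=56: acc |= 56<<0 -> acc=56 shift=7 [end]
Varint 3: bytes[5:6] = 38 -> value 56 (1 byte(s))
  byte[6]=0xEE cont=1 payload=0x6E=110: acc |= 110<<0 -> acc=110 shift=7
  byte[7]=0x24 cont=0 payload=0x24=36: acc |= 36<<7 -> acc=4718 shift=14 [end]
Varint 4: bytes[6:8] = EE 24 -> value 4718 (2 byte(s))
  byte[8]=0xE1 cont=1 payload=0x61=97: acc |= 97<<0 -> acc=97 shift=7
  byte[9]=0x92 cont=1 payload=0x12=18: acc |= 18<<7 -> acc=2401 shift=14
  byte[10]=0xB8 cont=1 payload=0x38=56: acc |= 56<<14 -> acc=919905 shift=21
  byte[11]=0x77 cont=0 payload=0x77=119: acc |= 119<<21 -> acc=250480993 shift=28 [end]
Varint 5: bytes[8:12] = E1 92 B8 77 -> value 250480993 (4 byte(s))
  byte[12]=0xD9 cont=1 payload=0x59=89: acc |= 89<<0 -> acc=89 shift=7
  byte[13]=0x90 cont=1 payload=0x10=16: acc |= 16<<7 -> acc=2137 shift=14
  byte[14]=0x02 cont=0 payload=0x02=2: acc |= 2<<14 -> acc=34905 shift=21 [end]
Varint 6: bytes[12:15] = D9 90 02 -> value 34905 (3 byte(s))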